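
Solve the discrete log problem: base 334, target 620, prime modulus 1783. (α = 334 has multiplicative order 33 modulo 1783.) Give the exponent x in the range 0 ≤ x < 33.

7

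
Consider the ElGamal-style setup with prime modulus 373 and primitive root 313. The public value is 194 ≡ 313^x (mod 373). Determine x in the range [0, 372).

Baby-step giant-step with m = ceil(sqrt(372)) = 20.
Baby table (313^j mod 373 for j=0..19):
  0:1  1:313  2:243  3:340  4:115  5:187  6:343  7:308
  8:170  9:244  10:280  11:358  12:154  13:85  14:122  15:140
  16:179  17:77  18:229  19:61
Giant step factor: 313^(-20) ≡ 16 (mod 373).
Scan 194·16^i mod 373 for i = 0, 1, …:
  i=0: 194   i=1: 120   i=2: 55   i=3: 134
  i=4: 279   i=5: 361   i=6: 181   i=7: 285
  i=8: 84   i=9: 225   i=10: 243
Match at i=10, j=2: x = 10·20 + 2 = 202.

202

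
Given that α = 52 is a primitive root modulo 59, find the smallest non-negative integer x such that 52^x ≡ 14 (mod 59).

Baby-step giant-step with m = ceil(sqrt(58)) = 8.
Baby table (52^j mod 59 for j=0..7):
  0:1  1:52  2:49  3:11  4:41  5:8  6:3  7:38
Giant step factor: 52^(-8) ≡ 57 (mod 59).
Scan 14·57^i mod 59 for i = 0, 1, …:
  i=0: 14   i=1: 31   i=2: 56   i=3: 6
  i=4: 47   i=5: 24   i=6: 11
Match at i=6, j=3: x = 6·8 + 3 = 51.

51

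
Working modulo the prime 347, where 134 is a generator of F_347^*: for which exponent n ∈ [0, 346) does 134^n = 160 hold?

148

Baby-step giant-step with m = ceil(sqrt(346)) = 19.
Baby table (134^j mod 347 for j=0..18):
  0:1  1:134  2:259  3:6  4:110  5:166  6:36  7:313
  8:302  9:216  10:143  11:77  12:255  13:164  14:115  15:142
  16:290  17:343  18:158
Giant step factor: 134^(-19) ≡ 139 (mod 347).
Scan 160·139^i mod 347 for i = 0, 1, …:
  i=0: 160   i=1: 32   i=2: 284   i=3: 265
  i=4: 53   i=5: 80   i=6: 16   i=7: 142
Match at i=7, j=15: n = 7·19 + 15 = 148.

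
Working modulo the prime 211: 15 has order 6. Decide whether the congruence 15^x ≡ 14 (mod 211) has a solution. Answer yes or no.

⟨15⟩ has order 6; its elements mod 211 are {1, 14, 15, 196, 197, 210}.
14 is in this set.

yes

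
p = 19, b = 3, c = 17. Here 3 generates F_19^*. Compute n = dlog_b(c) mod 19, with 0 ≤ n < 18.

16

Successive powers of 3 modulo 19:
  3^0=1  3^1=3  3^2=9  3^3=8  3^4=5  3^5=15
  3^6=7  3^7=2  3^8=6  3^9=18  3^10=16  3^11=10
  3^12=11  3^13=14  3^14=4  3^15=12  3^16=17
So 3^16 ≡ 17 (mod 19), giving n = 16.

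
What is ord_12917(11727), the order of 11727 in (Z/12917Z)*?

The order of 11727 must divide p − 1 = 12916 = 2^2 · 3229.
Divisors: 1, 2, 4, 3229, 6458, 12916.
Check each in increasing order: 11727^1 ≡ 11727;  11727^2 ≡ 8147;  11727^4 ≡ 6063;  11727^3229 ≡ 3778;  11727^6458 ≡ 12916;  11727^12916 ≡ 1.
Smallest exponent giving 1 is 12916.

12916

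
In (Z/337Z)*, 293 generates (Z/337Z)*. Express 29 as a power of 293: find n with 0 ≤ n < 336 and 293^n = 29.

Baby-step giant-step with m = ceil(sqrt(336)) = 19.
Baby table (293^j mod 337 for j=0..18):
  0:1  1:293  2:251  3:77  4:319  5:118  6:200  7:299
  8:324  9:235  10:107  11:10  12:234  13:151  14:96  15:157
  16:169  17:315  18:294
Giant step factor: 293^(-19) ≡ 267 (mod 337).
Scan 29·267^i mod 337 for i = 0, 1, …:
  i=0: 29   i=1: 329   i=2: 223   i=3: 229
  i=4: 146   i=5: 227   i=6: 286   i=7: 200
Match at i=7, j=6: n = 7·19 + 6 = 139.

139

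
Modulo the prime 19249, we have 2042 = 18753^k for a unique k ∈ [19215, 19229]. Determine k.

Compute 18753^19215 mod 19249 = 17257, then multiply by 18753 repeatedly:
  18753^19215=17257  18753^19216=6333  18753^19217=15668  18753^19218=5268  18753^19219=4936
  18753^19220=15616  18753^19221=11811  18753^19222=12689  18753^19223=679  18753^19224=9698
  18753^19225=2042
Found 2042 at exponent 19225.

19225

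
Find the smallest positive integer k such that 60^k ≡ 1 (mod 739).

The order of 60 must divide p − 1 = 738 = 2 · 3^2 · 41.
Divisors: 1, 2, 3, 6, 9, 18, 41, 82, 123, 246, 369, 738.
Check each in increasing order: 60^1 ≡ 60;  60^2 ≡ 644;  60^3 ≡ 212;  60^6 ≡ 604;  60^9 ≡ 201;  60^18 ≡ 495;  60^41 ≡ 542;  60^82 ≡ 381;  60^123 ≡ 321;  60^246 ≡ 320;  60^369 ≡ 738;  60^738 ≡ 1.
Smallest exponent giving 1 is 738.

738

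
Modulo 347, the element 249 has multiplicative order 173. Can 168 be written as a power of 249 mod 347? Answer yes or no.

yes

168 ∈ ⟨249⟩ iff 168^173 ≡ 1 (mod 347), since |⟨249⟩| = 173.
168^173 mod 347 = 1.
Since 1 = 1, 168 lies in the subgroup.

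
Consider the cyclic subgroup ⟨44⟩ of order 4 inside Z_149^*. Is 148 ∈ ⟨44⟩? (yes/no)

yes

148 ∈ ⟨44⟩ iff 148^4 ≡ 1 (mod 149), since |⟨44⟩| = 4.
148^4 mod 149 = 1.
Since 1 = 1, 148 lies in the subgroup.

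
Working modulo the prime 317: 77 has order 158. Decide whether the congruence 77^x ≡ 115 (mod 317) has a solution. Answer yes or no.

no

115 ∈ ⟨77⟩ iff 115^158 ≡ 1 (mod 317), since |⟨77⟩| = 158.
115^158 mod 317 = 316.
Since 316 ≠ 1, 115 does not lie in the subgroup.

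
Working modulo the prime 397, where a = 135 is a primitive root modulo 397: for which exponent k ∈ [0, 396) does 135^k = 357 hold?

292

Baby-step giant-step with m = ceil(sqrt(396)) = 20.
Baby table (135^j mod 397 for j=0..19):
  0:1  1:135  2:360  3:166  4:178  5:210  6:163  7:170
  8:321  9:62  10:33  11:88  12:367  13:317  14:316  15:181
  16:218  17:52  18:271  19:61
Giant step factor: 135^(-20) ≡ 144 (mod 397).
Scan 357·144^i mod 397 for i = 0, 1, …:
  i=0: 357   i=1: 195   i=2: 290   i=3: 75
  i=4: 81   i=5: 151   i=6: 306   i=7: 394
  i=8: 362   i=9: 121     …   i=13: 281
  i=14: 367
Match at i=14, j=12: k = 14·20 + 12 = 292.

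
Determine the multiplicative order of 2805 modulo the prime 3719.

3718

The order of 2805 must divide p − 1 = 3718 = 2 · 11 · 13^2.
Divisors: 1, 2, 11, 13, 22, 26, 143, 169, 286, 338, 1859, 3718.
Check each in increasing order: 2805^1 ≡ 2805;  2805^2 ≡ 2340;  2805^11 ≡ 1797;  2805^13 ≡ 2510;  2805^22 ≡ 1117;  2805^26 ≡ 114;  2805^143 ≡ 189;  2805^169 ≡ 2951;  2805^286 ≡ 2250;  2805^338 ≡ 2222;  2805^1859 ≡ 3718;  2805^3718 ≡ 1.
Smallest exponent giving 1 is 3718.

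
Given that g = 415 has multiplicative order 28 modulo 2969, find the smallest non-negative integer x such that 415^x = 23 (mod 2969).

2

Successive powers of 415 modulo 2969:
  415^0=1  415^1=415  415^2=23
So 415^2 ≡ 23 (mod 2969), giving x = 2.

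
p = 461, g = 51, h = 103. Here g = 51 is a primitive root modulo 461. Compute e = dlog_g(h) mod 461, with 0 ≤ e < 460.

134

Baby-step giant-step with m = ceil(sqrt(460)) = 22.
Baby table (51^j mod 461 for j=0..21):
  0:1  1:51  2:296  3:344  4:26  5:404  6:320  7:185
  8:215  9:362  10:22  11:200  12:58  13:192  14:111  15:129
  16:125  17:382  18:120  19:127  20:23  21:251
Giant step factor: 51^(-22) ≡ 56 (mod 461).
Scan 103·56^i mod 461 for i = 0, 1, …:
  i=0: 103   i=1: 236   i=2: 308   i=3: 191
  i=4: 93   i=5: 137   i=6: 296
Match at i=6, j=2: e = 6·22 + 2 = 134.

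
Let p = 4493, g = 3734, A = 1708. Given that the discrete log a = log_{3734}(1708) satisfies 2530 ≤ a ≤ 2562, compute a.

2562

Compute 3734^2530 mod 4493 = 1255, then multiply by 3734 repeatedly:
  3734^2530=1255  3734^2531=4464  3734^2532=4039  3734^2533=3118  3734^2534=1249
  3734^2535=32  3734^2536=2670  3734^2537=4306  3734^2538=2650  3734^2539=1514
  3734^2540=1082  3734^2541=981  3734^2542=1259  3734^2543=1428  3734^2544=3454
  3734^2545=2326  3734^2546=315  3734^2547=3537  3734^2548=2231  3734^2549=532
  3734^2550=582  3734^2551=3069  3734^2552=2496  3734^2553=1582  3734^2554=3386
  3734^2555=22  3734^2556=1274  3734^2557=3522  3734^2558=137  3734^2559=3849
  3734^2560=3552  3734^2561=4325  3734^2562=1708
Found 1708 at exponent 2562.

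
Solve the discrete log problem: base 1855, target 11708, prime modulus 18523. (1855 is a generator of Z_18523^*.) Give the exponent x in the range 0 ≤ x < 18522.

2709

Baby-step giant-step with m = ceil(sqrt(18522)) = 137.
Baby table (1855^j mod 18523 for j=0..136):
  0:1  1:1855  2:14270  3:1483  4:9561  5:9144  6:13575  7:8868
  8:1716  9:15747  10:18437  11:7177  12:13821  13:2123  14:11289  15:10105
  16:18022  17:15318  18:608  19:16460  20:7396  21:12560  22:15389  23:2652
  24:10865  25:1551  26:6040  27:16308  28:3281  29:10711  30:12249  31:12697
  32:10202  33:12727  34:10283  35:14798  36:17727  37:5260  38:14202  39:5004
  40:2397  41:915  42:11732  43:16858  44:4766  45:5459  46:12887  47:10715
  48:1146  49:14208  50:16134  51:13925  52:9813  53:13529  54:16153  55:12124
  56:3098  57:4660  58:12582  59:630  60:1701  61:6445  62:8140  63:3455
  64:67  65:13147  66:11417  67:6746  68:10805  69:1389  70:1898  71:1420
  72:3834  73:17761  74:12761  75:17784  76:18380  77:12580  78:15443  79:10207
  80:3479  81:7541  82:3690  83:9963  84:13934  85:7985  86:12298  87:10977
  88:5558  89:11302  90:15697  91:18302  92:16074  93:13763  94:5671  95:17164
  96:16706  97:651  98:3610  99:9747  100:2237  101:483  102:6861  103:1854
  104:12415  105:5736  106:8078  107:18106  108:4431  109:13816  110:11371  111:14031
  112:2690  113:7263  114:6644  115:6825  116:9166  117:17339  118:7917  119:15819
  120:3813  121:15852  122:9459  123:5164  124:2829  125:5786  126:8213  127:9209
  128:4489  129:10268  130:5496  131:7430  132:1538  133:448  134:16028  135:2525
  136:16079
Giant step factor: 1855^(-137) ≡ 12402 (mod 18523).
Scan 11708·12402^i mod 18523 for i = 0, 1, …:
  i=0: 11708   i=1: 819   i=2: 6634   i=3: 14225
  i=4: 5398   i=5: 3874   i=6: 15209   i=7: 2309
  i=8: 18183   i=9: 6564     …   i=18: 383
  i=19: 8078
Match at i=19, j=106: x = 19·137 + 106 = 2709.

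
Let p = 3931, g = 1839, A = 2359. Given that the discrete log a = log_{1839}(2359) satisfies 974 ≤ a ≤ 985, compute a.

977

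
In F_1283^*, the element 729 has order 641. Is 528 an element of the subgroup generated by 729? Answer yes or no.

yes

528 ∈ ⟨729⟩ iff 528^641 ≡ 1 (mod 1283), since |⟨729⟩| = 641.
528^641 mod 1283 = 1.
Since 1 = 1, 528 lies in the subgroup.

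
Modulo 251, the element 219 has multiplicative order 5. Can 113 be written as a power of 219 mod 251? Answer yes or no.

⟨219⟩ has order 5; its elements mod 251 are {1, 20, 113, 149, 219}.
113 is in this set.

yes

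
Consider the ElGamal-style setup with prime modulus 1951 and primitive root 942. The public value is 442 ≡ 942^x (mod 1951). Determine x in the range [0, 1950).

972

Baby-step giant-step with m = ceil(sqrt(1950)) = 45.
Baby table (942^j mod 1951 for j=0..44):
  0:1  1:942  2:1610  3:693  4:1172  5:1709  6:303  7:580
  8:80  9:1222  10:34  11:812  12:112  13:150  14:828  15:1527
  16:547  17:210  18:769  19:577  20:1156  21:294  22:1857  23:1198
  24:838  25:1192  26:1039  27:1287  28:783  29:108  30:284  31:241
  32:706  33:1712  34:1178  35:1508  36:208  37:836  38:1259  39:1721
  40:1852  41:390  42:592  43:1629  44:1032
Giant step factor: 942^(-45) ≡ 1390 (mod 1951).
Scan 442·1390^i mod 1951 for i = 0, 1, …:
  i=0: 442   i=1: 1766   i=2: 382   i=3: 308
  i=4: 851   i=5: 584   i=6: 144   i=7: 1158
  i=8: 45   i=9: 118     …   i=20: 342
  i=21: 1287
Match at i=21, j=27: x = 21·45 + 27 = 972.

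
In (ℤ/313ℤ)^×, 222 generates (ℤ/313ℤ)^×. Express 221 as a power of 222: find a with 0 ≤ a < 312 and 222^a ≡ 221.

Baby-step giant-step with m = ceil(sqrt(312)) = 18.
Baby table (222^j mod 313 for j=0..17):
  0:1  1:222  2:143  3:133  4:104  5:239  6:161  7:60
  8:174  9:129  10:155  11:293  12:255  13:270  14:157  15:111
  16:228  17:223
Giant step factor: 222^(-18) ≡ 307 (mod 313).
Scan 221·307^i mod 313 for i = 0, 1, …:
  i=0: 221   i=1: 239
Match at i=1, j=5: a = 1·18 + 5 = 23.

23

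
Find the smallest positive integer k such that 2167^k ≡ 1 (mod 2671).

The order of 2167 must divide p − 1 = 2670 = 2 · 3 · 5 · 89.
Divisors: 1, 2, 3, 5, 6, 10, 15, 30, 89, 178, 267, 445, 534, 890, 1335, 2670.
Check each in increasing order: 2167^1 ≡ 2167;  2167^2 ≡ 271;  2167^3 ≡ 2308;  2167^5 ≡ 454;  2167^6 ≡ 890;  2167^10 ≡ 449;  2167^15 ≡ 850;  2167^30 ≡ 1330;  2167^89 ≡ 1571;  2167^178 ≡ 37;  2167^267 ≡ 2036;  2167^445 ≡ 544;  2167^534 ≡ 2575;  2167^890 ≡ 2126;  2167^1335 ≡ 1.
Smallest exponent giving 1 is 1335.

1335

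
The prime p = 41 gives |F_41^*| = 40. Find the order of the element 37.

5

The order of 37 must divide p − 1 = 40 = 2^3 · 5.
Divisors: 1, 2, 4, 5, 8, 10, 20, 40.
Check each in increasing order: 37^1 ≡ 37;  37^2 ≡ 16;  37^4 ≡ 10;  37^5 ≡ 1.
Smallest exponent giving 1 is 5.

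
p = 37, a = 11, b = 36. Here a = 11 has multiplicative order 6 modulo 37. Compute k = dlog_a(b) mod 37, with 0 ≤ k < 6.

Successive powers of 11 modulo 37:
  11^0=1  11^1=11  11^2=10  11^3=36
So 11^3 ≡ 36 (mod 37), giving k = 3.

3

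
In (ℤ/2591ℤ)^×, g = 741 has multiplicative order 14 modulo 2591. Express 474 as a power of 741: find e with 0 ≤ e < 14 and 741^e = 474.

Successive powers of 741 modulo 2591:
  741^0=1  741^1=741  741^2=2380  741^3=1700  741^4=474
So 741^4 ≡ 474 (mod 2591), giving e = 4.

4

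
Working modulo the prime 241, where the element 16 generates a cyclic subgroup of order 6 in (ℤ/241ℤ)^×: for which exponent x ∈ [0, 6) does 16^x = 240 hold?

Successive powers of 16 modulo 241:
  16^0=1  16^1=16  16^2=15  16^3=240
So 16^3 ≡ 240 (mod 241), giving x = 3.

3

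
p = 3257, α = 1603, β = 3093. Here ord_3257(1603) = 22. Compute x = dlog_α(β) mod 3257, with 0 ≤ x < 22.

2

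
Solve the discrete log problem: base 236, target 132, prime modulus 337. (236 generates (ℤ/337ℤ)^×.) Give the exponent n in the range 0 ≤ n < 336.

251

Baby-step giant-step with m = ceil(sqrt(336)) = 19.
Baby table (236^j mod 337 for j=0..18):
  0:1  1:236  2:91  3:245  4:193  5:53  6:39  7:105
  8:179  9:119  10:113  11:45  12:173  13:51  14:241  15:260
  16:26  17:70  18:7
Giant step factor: 236^(-19) ≡ 194 (mod 337).
Scan 132·194^i mod 337 for i = 0, 1, …:
  i=0: 132   i=1: 333   i=2: 235   i=3: 95
  i=4: 232   i=5: 187   i=6: 219   i=7: 24
  i=8: 275   i=9: 104   i=10: 293   i=11: 226
  i=12: 34   i=13: 193
Match at i=13, j=4: n = 13·19 + 4 = 251.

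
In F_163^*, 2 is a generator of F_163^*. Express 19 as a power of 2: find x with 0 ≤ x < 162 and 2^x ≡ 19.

Baby-step giant-step with m = ceil(sqrt(162)) = 13.
Baby table (2^j mod 163 for j=0..12):
  0:1  1:2  2:4  3:8  4:16  5:32  6:64  7:128
  8:93  9:23  10:46  11:92  12:21
Giant step factor: 2^(-13) ≡ 66 (mod 163).
Scan 19·66^i mod 163 for i = 0, 1, …:
  i=0: 19   i=1: 113   i=2: 123   i=3: 131
  i=4: 7   i=5: 136   i=6: 11   i=7: 74
  i=8: 157   i=9: 93
Match at i=9, j=8: x = 9·13 + 8 = 125.

125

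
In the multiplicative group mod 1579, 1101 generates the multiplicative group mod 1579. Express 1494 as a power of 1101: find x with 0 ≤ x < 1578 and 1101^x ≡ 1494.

Baby-step giant-step with m = ceil(sqrt(1578)) = 40.
Baby table (1101^j mod 1579 for j=0..39):
  0:1  1:1101  2:1108  3:920  4:781  5:905  6:56  7:75
  8:467  9:992  10:1103  11:152  12:1557  13:1042  14:888  15:287
  16:187  17:617  18:347  19:1508  20:779  21:282  22:998  23:1393
  24:484  25:761  26:991  27:2  28:623  29:637  30:261  31:1562
  32:231  33:112  34:150  35:934  36:405  37:627  38:304  39:1535
Giant step factor: 1101^(-40) ≡ 222 (mod 1579).
Scan 1494·222^i mod 1579 for i = 0, 1, …:
  i=0: 1494   i=1: 78   i=2: 1526   i=3: 866
  i=4: 1193   i=5: 1153   i=6: 168   i=7: 979
  i=8: 1015   i=9: 1112     …   i=27: 835
  i=28: 627
Match at i=28, j=37: x = 28·40 + 37 = 1157.

1157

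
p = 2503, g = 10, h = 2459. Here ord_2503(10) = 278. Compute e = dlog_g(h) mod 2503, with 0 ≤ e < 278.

113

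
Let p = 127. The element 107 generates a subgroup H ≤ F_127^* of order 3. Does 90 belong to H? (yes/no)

no

90 ∈ ⟨107⟩ iff 90^3 ≡ 1 (mod 127), since |⟨107⟩| = 3.
90^3 mod 127 = 20.
Since 20 ≠ 1, 90 does not lie in the subgroup.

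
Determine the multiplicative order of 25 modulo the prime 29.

7

The order of 25 must divide p − 1 = 28 = 2^2 · 7.
Divisors: 1, 2, 4, 7, 14, 28.
Check each in increasing order: 25^1 ≡ 25;  25^2 ≡ 16;  25^4 ≡ 24;  25^7 ≡ 1.
Smallest exponent giving 1 is 7.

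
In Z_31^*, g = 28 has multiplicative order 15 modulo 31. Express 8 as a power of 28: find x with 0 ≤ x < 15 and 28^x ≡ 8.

12

Successive powers of 28 modulo 31:
  28^0=1  28^1=28  28^2=9  28^3=4  28^4=19  28^5=5
  28^6=16  28^7=14  28^8=20  28^9=2  28^10=25  28^11=18
  28^12=8
So 28^12 ≡ 8 (mod 31), giving x = 12.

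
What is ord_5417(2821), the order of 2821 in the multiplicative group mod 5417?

2708

The order of 2821 must divide p − 1 = 5416 = 2^3 · 677.
Divisors: 1, 2, 4, 8, 677, 1354, 2708, 5416.
Check each in increasing order: 2821^1 ≡ 2821;  2821^2 ≡ 468;  2821^4 ≡ 2344;  2821^8 ≡ 1498;  2821^677 ≡ 368;  2821^1354 ≡ 5416;  2821^2708 ≡ 1.
Smallest exponent giving 1 is 2708.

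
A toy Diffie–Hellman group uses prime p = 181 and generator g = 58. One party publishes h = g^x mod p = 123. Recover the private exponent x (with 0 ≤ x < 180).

Baby-step giant-step with m = ceil(sqrt(180)) = 14.
Baby table (58^j mod 181 for j=0..13):
  0:1  1:58  2:106  3:175  4:14  5:88  6:36  7:97
  8:15  9:146  10:142  11:91  12:29  13:53
Giant step factor: 58^(-14) ≡ 60 (mod 181).
Scan 123·60^i mod 181 for i = 0, 1, …:
  i=0: 123   i=1: 140   i=2: 74   i=3: 96
  i=4: 149   i=5: 71   i=6: 97
Match at i=6, j=7: x = 6·14 + 7 = 91.

91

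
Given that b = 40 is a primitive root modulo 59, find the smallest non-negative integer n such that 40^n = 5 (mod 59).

20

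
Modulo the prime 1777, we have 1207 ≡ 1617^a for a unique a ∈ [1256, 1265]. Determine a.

1264

Compute 1617^1256 mod 1777 = 1671, then multiply by 1617 repeatedly:
  1617^1256=1671  1617^1257=967  1617^1258=1656  1617^1259=1590  1617^1260=1488
  1617^1261=38  1617^1262=1028  1617^1263=781  1617^1264=1207
Found 1207 at exponent 1264.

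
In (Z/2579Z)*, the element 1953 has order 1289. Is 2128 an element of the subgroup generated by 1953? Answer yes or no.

2128 ∈ ⟨1953⟩ iff 2128^1289 ≡ 1 (mod 2579), since |⟨1953⟩| = 1289.
2128^1289 mod 2579 = 1.
Since 1 = 1, 2128 lies in the subgroup.

yes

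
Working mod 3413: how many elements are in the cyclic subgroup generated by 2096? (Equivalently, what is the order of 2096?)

The order of 2096 must divide p − 1 = 3412 = 2^2 · 853.
Divisors: 1, 2, 4, 853, 1706, 3412.
Check each in increasing order: 2096^1 ≡ 2096;  2096^2 ≡ 685;  2096^4 ≡ 1644;  2096^853 ≡ 1.
Smallest exponent giving 1 is 853.

853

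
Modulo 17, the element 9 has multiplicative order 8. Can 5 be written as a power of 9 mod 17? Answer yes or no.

⟨9⟩ has order 8; its elements mod 17 are {1, 2, 4, 8, 9, 13, 15, 16}.
5 is not in this set.

no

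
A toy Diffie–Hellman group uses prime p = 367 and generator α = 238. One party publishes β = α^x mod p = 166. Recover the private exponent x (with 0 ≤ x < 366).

112

Baby-step giant-step with m = ceil(sqrt(366)) = 20.
Baby table (238^j mod 367 for j=0..19):
  0:1  1:238  2:126  3:261  4:95  5:223  6:226  7:206
  8:217  9:266  10:184  11:119  12:63  13:314  14:231  15:295
  16:113  17:103  18:292  19:133
Giant step factor: 238^(-20) ≡ 4 (mod 367).
Scan 166·4^i mod 367 for i = 0, 1, …:
  i=0: 166   i=1: 297   i=2: 87   i=3: 348
  i=4: 291   i=5: 63
Match at i=5, j=12: x = 5·20 + 12 = 112.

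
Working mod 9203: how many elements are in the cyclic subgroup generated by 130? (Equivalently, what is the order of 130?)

4601

The order of 130 must divide p − 1 = 9202 = 2 · 43 · 107.
Divisors: 1, 2, 43, 86, 107, 214, 4601, 9202.
Check each in increasing order: 130^1 ≡ 130;  130^2 ≡ 7697;  130^43 ≡ 4661;  130^86 ≡ 5841;  130^107 ≡ 943;  130^214 ≡ 5761;  130^4601 ≡ 1.
Smallest exponent giving 1 is 4601.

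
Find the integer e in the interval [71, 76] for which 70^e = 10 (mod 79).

Compute 70^71 mod 79 = 34, then multiply by 70 repeatedly:
  70^71=34  70^72=10
Found 10 at exponent 72.

72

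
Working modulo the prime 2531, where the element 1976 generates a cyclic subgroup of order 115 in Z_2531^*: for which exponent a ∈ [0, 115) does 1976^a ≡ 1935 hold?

84

Baby-step giant-step with m = ceil(sqrt(115)) = 11.
Baby table (1976^j mod 2531 for j=0..10):
  0:1  1:1976  2:1774  3:2520  4:1043  5:734  6:121  7:1182
  8:2050  9:1200  10:2184
Giant step factor: 1976^(-11) ≡ 210 (mod 2531).
Scan 1935·210^i mod 2531 for i = 0, 1, …:
  i=0: 1935   i=1: 1390   i=2: 835   i=3: 711
  i=4: 2512   i=5: 1072   i=6: 2392   i=7: 1182
Match at i=7, j=7: a = 7·11 + 7 = 84.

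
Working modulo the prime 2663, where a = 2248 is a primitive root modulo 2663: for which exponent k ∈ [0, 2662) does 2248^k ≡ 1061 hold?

Baby-step giant-step with m = ceil(sqrt(2662)) = 52.
Baby table (2248^j mod 2663 for j=0..51):
  0:1  1:2248  2:1793  3:1545  4:608  5:665  6:977  7:1984
  8:2170  9:2207  10:167  11:2596  12:1175  13:2367  14:342  15:1872
  16:716  17:1116  18:222  19:1075  20:1259  21:2126  22:1826  23:1165
  24:1191  25:1053  26:2400  27:2625  28:2455  29:1104  30:2539  31:863
  32:1360  33:156  34:1835  35:93  36:1350  37:1643  38:2546  39:621
  40:596  41:319  42:765  43:2085  44:200  45:2216  46:1758  47:92
  48:1765  49:2513  50:1001  51:13
Giant step factor: 2248^(-52) ≡ 1235 (mod 2663).
Scan 1061·1235^i mod 2663 for i = 0, 1, …:
  i=0: 1061   i=1: 139   i=2: 1233   i=3: 2182
  i=4: 2477   i=5: 1971   i=6: 203   i=7: 383
  i=8: 1654   i=9: 169   i=10: 1001
Match at i=10, j=50: k = 10·52 + 50 = 570.

570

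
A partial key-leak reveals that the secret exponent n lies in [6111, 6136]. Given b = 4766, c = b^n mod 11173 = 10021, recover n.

Compute 4766^6111 mod 11173 = 10021, then multiply by 4766 repeatedly:
  4766^6111=10021
Found 10021 at exponent 6111.

6111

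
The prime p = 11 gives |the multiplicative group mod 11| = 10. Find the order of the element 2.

The order of 2 must divide p − 1 = 10 = 2 · 5.
Divisors: 1, 2, 5, 10.
Check each in increasing order: 2^1 ≡ 2;  2^2 ≡ 4;  2^5 ≡ 10;  2^10 ≡ 1.
Smallest exponent giving 1 is 10.

10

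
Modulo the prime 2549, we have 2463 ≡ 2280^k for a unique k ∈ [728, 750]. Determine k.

736

Compute 2280^728 mod 2549 = 1222, then multiply by 2280 repeatedly:
  2280^728=1222  2280^729=103  2280^730=332  2280^731=2456  2280^732=2076
  2280^733=2336  2280^734=1219  2280^735=910  2280^736=2463
Found 2463 at exponent 736.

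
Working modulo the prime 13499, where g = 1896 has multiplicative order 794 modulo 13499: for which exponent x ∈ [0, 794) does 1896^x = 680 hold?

437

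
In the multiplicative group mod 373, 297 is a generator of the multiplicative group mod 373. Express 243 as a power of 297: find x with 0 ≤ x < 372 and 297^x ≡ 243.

Baby-step giant-step with m = ceil(sqrt(372)) = 20.
Baby table (297^j mod 373 for j=0..19):
  0:1  1:297  2:181  3:45  4:310  5:312  6:160  7:149
  8:239  9:113  10:364  11:311  12:236  13:341  14:194  15:176
  16:52  17:151  18:87  19:102
Giant step factor: 297^(-20) ≡ 175 (mod 373).
Scan 243·175^i mod 373 for i = 0, 1, …:
  i=0: 243   i=1: 3   i=2: 152   i=3: 117
  i=4: 333   i=5: 87
Match at i=5, j=18: x = 5·20 + 18 = 118.

118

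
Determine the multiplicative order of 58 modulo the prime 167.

83

The order of 58 must divide p − 1 = 166 = 2 · 83.
Divisors: 1, 2, 83, 166.
Check each in increasing order: 58^1 ≡ 58;  58^2 ≡ 24;  58^83 ≡ 1.
Smallest exponent giving 1 is 83.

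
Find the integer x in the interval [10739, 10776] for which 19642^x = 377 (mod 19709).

Compute 19642^10739 mod 19709 = 11109, then multiply by 19642 repeatedly:
  19642^10739=11109  19642^10740=4639  19642^10741=4531  19642^10742=11767  19642^10743=19680
  19642^10744=1943  19642^10745=7782  19642^10746=10749  19642^10747=9050  19642^10748=4629
  19642^10749=5201  19642^10750=6295  19642^10751=11833  19642^10752=15258  19642^10753=2582
  19642^10754=4387  19642^10755=1706  19642^10756=3952  19642^10757=11142  19642^10758=2428
  19642^10759=14705  19642^10760=215  19642^10761=5304  19642^10762=19103  19642^10763=1184
  19642^10764=19217  19642^10765=13255  19642^10766=18529  19642^10767=224  19642^10768=4701
  19642^10769=377
Found 377 at exponent 10769.

10769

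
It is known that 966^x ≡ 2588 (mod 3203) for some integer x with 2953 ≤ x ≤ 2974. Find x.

2974

Compute 966^2953 mod 3203 = 2702, then multiply by 966 repeatedly:
  966^2953=2702  966^2954=2890  966^2955=1927  966^2956=539  966^2957=1788
  966^2958=791  966^2959=1792  966^2960=1452  966^2961=2921  966^2962=3046
  966^2963=2082  966^2964=2931  966^2965=3097  966^2966=100  966^2967=510
  966^2968=2601  966^2969=1414  966^2970=1446  966^2971=328  966^2972=2954
  966^2973=2894  966^2974=2588
Found 2588 at exponent 2974.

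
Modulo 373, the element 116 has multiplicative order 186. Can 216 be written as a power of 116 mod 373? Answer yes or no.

no

216 ∈ ⟨116⟩ iff 216^186 ≡ 1 (mod 373), since |⟨116⟩| = 186.
216^186 mod 373 = 372.
Since 372 ≠ 1, 216 does not lie in the subgroup.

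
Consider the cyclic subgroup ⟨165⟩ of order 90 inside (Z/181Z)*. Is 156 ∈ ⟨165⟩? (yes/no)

yes

156 ∈ ⟨165⟩ iff 156^90 ≡ 1 (mod 181), since |⟨165⟩| = 90.
156^90 mod 181 = 1.
Since 1 = 1, 156 lies in the subgroup.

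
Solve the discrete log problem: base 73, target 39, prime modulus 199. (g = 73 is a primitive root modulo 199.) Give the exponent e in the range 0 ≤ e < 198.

Baby-step giant-step with m = ceil(sqrt(198)) = 15.
Baby table (73^j mod 199 for j=0..14):
  0:1  1:73  2:155  3:171  4:145  5:38  6:187  7:119
  8:130  9:137  10:51  11:141  12:144  13:164  14:32
Giant step factor: 73^(-15) ≡ 88 (mod 199).
Scan 39·88^i mod 199 for i = 0, 1, …:
  i=0: 39   i=1: 49   i=2: 133   i=3: 162
  i=4: 127   i=5: 32
Match at i=5, j=14: e = 5·15 + 14 = 89.

89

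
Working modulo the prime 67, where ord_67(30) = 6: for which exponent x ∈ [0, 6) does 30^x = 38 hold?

5

Successive powers of 30 modulo 67:
  30^0=1  30^1=30  30^2=29  30^3=66  30^4=37  30^5=38
So 30^5 ≡ 38 (mod 67), giving x = 5.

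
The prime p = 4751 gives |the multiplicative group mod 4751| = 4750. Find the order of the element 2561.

4750

The order of 2561 must divide p − 1 = 4750 = 2 · 5^3 · 19.
Divisors: 1, 2, 5, 10, 19, 25, 38, 50, 95, 125, 190, 250, 475, 950, 2375, 4750.
Check each in increasing order: 2561^1 ≡ 2561;  2561^2 ≡ 2341;  2561^5 ≡ 4027;  2561^10 ≡ 1566;  2561^19 ≡ 1887;  2561^25 ≡ 4719;  2561^38 ≡ 2270;  2561^50 ≡ 1024;  2561^95 ≡ 2174;  2561^125 ≡ 1881;  2561^190 ≡ 3782;  2561^250 ≡ 3417;  2561^475 ≡ 807;  2561^950 ≡ 362;  2561^2375 ≡ 4750;  2561^4750 ≡ 1.
Smallest exponent giving 1 is 4750.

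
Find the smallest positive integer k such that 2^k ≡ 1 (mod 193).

96

The order of 2 must divide p − 1 = 192 = 2^6 · 3.
Divisors: 1, 2, 3, 4, 6, 8, 12, 16, 24, 32, 48, 64, 96, 192.
Check each in increasing order: 2^1 ≡ 2;  2^2 ≡ 4;  2^3 ≡ 8;  2^4 ≡ 16;  2^6 ≡ 64;  2^8 ≡ 63;  2^12 ≡ 43;  2^16 ≡ 109;  2^24 ≡ 112;  2^32 ≡ 108;  2^48 ≡ 192;  2^64 ≡ 84;  2^96 ≡ 1.
Smallest exponent giving 1 is 96.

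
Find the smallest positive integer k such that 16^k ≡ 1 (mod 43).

7

The order of 16 must divide p − 1 = 42 = 2 · 3 · 7.
Divisors: 1, 2, 3, 6, 7, 14, 21, 42.
Check each in increasing order: 16^1 ≡ 16;  16^2 ≡ 41;  16^3 ≡ 11;  16^6 ≡ 35;  16^7 ≡ 1.
Smallest exponent giving 1 is 7.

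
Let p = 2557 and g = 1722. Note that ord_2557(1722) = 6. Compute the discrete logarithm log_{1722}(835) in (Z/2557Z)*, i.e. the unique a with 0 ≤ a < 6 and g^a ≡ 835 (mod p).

4

Successive powers of 1722 modulo 2557:
  1722^0=1  1722^1=1722  1722^2=1721  1722^3=2556  1722^4=835
So 1722^4 ≡ 835 (mod 2557), giving a = 4.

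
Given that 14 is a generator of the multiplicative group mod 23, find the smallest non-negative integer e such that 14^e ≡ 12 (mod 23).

Successive powers of 14 modulo 23:
  14^0=1  14^1=14  14^2=12
So 14^2 ≡ 12 (mod 23), giving e = 2.

2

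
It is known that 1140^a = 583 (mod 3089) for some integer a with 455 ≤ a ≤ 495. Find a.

Compute 1140^455 mod 3089 = 2637, then multiply by 1140 repeatedly:
  1140^455=2637  1140^456=583
Found 583 at exponent 456.

456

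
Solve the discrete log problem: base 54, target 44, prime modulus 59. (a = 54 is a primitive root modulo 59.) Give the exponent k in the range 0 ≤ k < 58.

Baby-step giant-step with m = ceil(sqrt(58)) = 8.
Baby table (54^j mod 59 for j=0..7):
  0:1  1:54  2:25  3:52  4:35  5:2  6:49  7:50
Giant step factor: 54^(-8) ≡ 21 (mod 59).
Scan 44·21^i mod 59 for i = 0, 1, …:
  i=0: 44   i=1: 39   i=2: 52
Match at i=2, j=3: k = 2·8 + 3 = 19.

19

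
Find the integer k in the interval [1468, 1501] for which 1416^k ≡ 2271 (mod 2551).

1489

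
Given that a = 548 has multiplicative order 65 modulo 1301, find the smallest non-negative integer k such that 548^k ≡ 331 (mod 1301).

Successive powers of 548 modulo 1301:
  548^0=1  548^1=548  548^2=1074  548^3=500  548^4=790  548^5=988
  548^6=208  548^7=797  548^8=921  548^9=1221  548^10=394  548^11=1247
  548^12=331
So 548^12 ≡ 331 (mod 1301), giving k = 12.

12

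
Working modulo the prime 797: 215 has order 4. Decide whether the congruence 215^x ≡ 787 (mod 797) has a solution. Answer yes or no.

no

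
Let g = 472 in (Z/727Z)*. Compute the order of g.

726

The order of 472 must divide p − 1 = 726 = 2 · 3 · 11^2.
Divisors: 1, 2, 3, 6, 11, 22, 33, 66, 121, 242, 363, 726.
Check each in increasing order: 472^1 ≡ 472;  472^2 ≡ 322;  472^3 ≡ 41;  472^6 ≡ 227;  472^11 ≡ 160;  472^22 ≡ 155;  472^33 ≡ 82;  472^66 ≡ 181;  472^121 ≡ 282;  472^242 ≡ 281;  472^363 ≡ 726;  472^726 ≡ 1.
Smallest exponent giving 1 is 726.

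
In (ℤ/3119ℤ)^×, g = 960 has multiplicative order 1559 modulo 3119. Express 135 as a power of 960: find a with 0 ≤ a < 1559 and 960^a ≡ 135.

1220

Baby-step giant-step with m = ceil(sqrt(1559)) = 40.
Baby table (960^j mod 3119 for j=0..39):
  0:1  1:960  2:1495  3:460  4:1821  5:1520  6:2627  7:1768
  8:544  9:1367  10:2340  11:720  12:1901  13:345  14:586  15:1140
  16:2750  17:1326  18:408  19:1805  20:1755  21:540  22:646  23:2598
  24:1999  25:855  26:503  27:2554  28:306  29:574  30:2096  31:405
  32:2044  33:389  34:2279  35:1421  36:1157  37:356  38:1789  39:1990
Giant step factor: 960^(-40) ≡ 2121 (mod 3119).
Scan 135·2121^i mod 3119 for i = 0, 1, …:
  i=0: 135   i=1: 2506   i=2: 450   i=3: 36
  i=4: 1500   i=5: 120   i=6: 1881   i=7: 400
  i=8: 32   i=9: 2373     …   i=29: 1664
  i=30: 1755
Match at i=30, j=20: a = 30·40 + 20 = 1220.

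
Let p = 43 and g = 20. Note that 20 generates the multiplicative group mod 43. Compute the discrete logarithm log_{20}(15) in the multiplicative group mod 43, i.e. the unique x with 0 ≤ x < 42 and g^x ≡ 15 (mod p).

Baby-step giant-step with m = ceil(sqrt(42)) = 7.
Baby table (20^j mod 43 for j=0..6):
  0:1  1:20  2:13  3:2  4:40  5:26  6:4
Giant step factor: 20^(-7) ≡ 7 (mod 43).
Scan 15·7^i mod 43 for i = 0, 1, …:
  i=0: 15   i=1: 19   i=2: 4
Match at i=2, j=6: x = 2·7 + 6 = 20.

20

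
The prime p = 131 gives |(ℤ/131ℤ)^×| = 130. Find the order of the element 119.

130

The order of 119 must divide p − 1 = 130 = 2 · 5 · 13.
Divisors: 1, 2, 5, 10, 13, 26, 65, 130.
Check each in increasing order: 119^1 ≡ 119;  119^2 ≡ 13;  119^5 ≡ 68;  119^10 ≡ 39;  119^13 ≡ 73;  119^26 ≡ 89;  119^65 ≡ 130;  119^130 ≡ 1.
Smallest exponent giving 1 is 130.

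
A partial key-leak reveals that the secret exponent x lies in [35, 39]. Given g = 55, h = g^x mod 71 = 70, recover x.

Compute 55^35 mod 71 = 70, then multiply by 55 repeatedly:
  55^35=70
Found 70 at exponent 35.

35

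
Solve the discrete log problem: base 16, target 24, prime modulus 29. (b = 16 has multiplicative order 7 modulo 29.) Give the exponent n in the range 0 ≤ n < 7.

Successive powers of 16 modulo 29:
  16^0=1  16^1=16  16^2=24
So 16^2 ≡ 24 (mod 29), giving n = 2.

2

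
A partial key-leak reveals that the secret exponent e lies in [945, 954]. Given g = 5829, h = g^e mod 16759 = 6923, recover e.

949

Compute 5829^945 mod 16759 = 12011, then multiply by 5829 repeatedly:
  5829^945=12011  5829^946=9776  5829^947=3704  5829^948=5024  5829^949=6923
Found 6923 at exponent 949.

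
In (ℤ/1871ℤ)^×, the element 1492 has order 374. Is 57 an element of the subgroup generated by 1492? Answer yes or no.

no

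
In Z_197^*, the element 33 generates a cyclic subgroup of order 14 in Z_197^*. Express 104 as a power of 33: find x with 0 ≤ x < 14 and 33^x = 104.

2

Successive powers of 33 modulo 197:
  33^0=1  33^1=33  33^2=104
So 33^2 ≡ 104 (mod 197), giving x = 2.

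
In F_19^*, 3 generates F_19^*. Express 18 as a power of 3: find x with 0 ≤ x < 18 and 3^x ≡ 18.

9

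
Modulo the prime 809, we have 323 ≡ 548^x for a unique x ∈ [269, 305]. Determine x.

Compute 548^269 mod 809 = 518, then multiply by 548 repeatedly:
  548^269=518  548^270=714  548^271=525  548^272=505  548^273=62
  548^274=807  548^275=522  548^276=479  548^277=376  548^278=562
  548^279=556  548^280=504  548^281=323
Found 323 at exponent 281.

281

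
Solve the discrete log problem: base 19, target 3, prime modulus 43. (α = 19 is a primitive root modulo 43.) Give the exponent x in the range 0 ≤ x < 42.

Baby-step giant-step with m = ceil(sqrt(42)) = 7.
Baby table (19^j mod 43 for j=0..6):
  0:1  1:19  2:17  3:22  4:31  5:30  6:11
Giant step factor: 19^(-7) ≡ 7 (mod 43).
Scan 3·7^i mod 43 for i = 0, 1, …:
  i=0: 3   i=1: 21   i=2: 18   i=3: 40
  i=4: 22
Match at i=4, j=3: x = 4·7 + 3 = 31.

31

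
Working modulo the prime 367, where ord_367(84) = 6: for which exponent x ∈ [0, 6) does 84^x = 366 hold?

Successive powers of 84 modulo 367:
  84^0=1  84^1=84  84^2=83  84^3=366
So 84^3 ≡ 366 (mod 367), giving x = 3.

3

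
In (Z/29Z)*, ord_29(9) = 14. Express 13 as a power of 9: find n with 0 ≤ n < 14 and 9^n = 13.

Successive powers of 9 modulo 29:
  9^0=1  9^1=9  9^2=23  9^3=4  9^4=7  9^5=5
  9^6=16  9^7=28  9^8=20  9^9=6  9^10=25  9^11=22
  9^12=24  9^13=13
So 9^13 ≡ 13 (mod 29), giving n = 13.

13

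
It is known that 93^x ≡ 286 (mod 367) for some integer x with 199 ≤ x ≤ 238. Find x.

Compute 93^199 mod 367 = 97, then multiply by 93 repeatedly:
  93^199=97  93^200=213  93^201=358  93^202=264  93^203=330
  93^204=229  93^205=11  93^206=289  93^207=86  93^208=291
  93^209=272  93^210=340  93^211=58  93^212=256  93^213=320
  93^214=33  93^215=133  93^216=258  93^217=139  93^218=82
  93^219=286
Found 286 at exponent 219.

219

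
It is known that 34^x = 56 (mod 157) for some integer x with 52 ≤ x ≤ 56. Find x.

Compute 34^52 mod 157 = 12, then multiply by 34 repeatedly:
  34^52=12  34^53=94  34^54=56
Found 56 at exponent 54.

54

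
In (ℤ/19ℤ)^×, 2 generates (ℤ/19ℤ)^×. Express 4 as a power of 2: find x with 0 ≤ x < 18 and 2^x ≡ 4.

Successive powers of 2 modulo 19:
  2^0=1  2^1=2  2^2=4
So 2^2 ≡ 4 (mod 19), giving x = 2.

2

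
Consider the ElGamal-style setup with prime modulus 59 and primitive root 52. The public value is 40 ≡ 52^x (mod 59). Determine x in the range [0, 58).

15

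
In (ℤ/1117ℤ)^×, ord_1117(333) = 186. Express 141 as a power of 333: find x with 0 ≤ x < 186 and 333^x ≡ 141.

157

Baby-step giant-step with m = ceil(sqrt(186)) = 14.
Baby table (333^j mod 1117 for j=0..13):
  0:1  1:333  2:306  3:251  4:925  5:850  6:449  7:956
  8:3  9:999  10:918  11:753  12:541  13:316
Giant step factor: 333^(-14) ≡ 34 (mod 1117).
Scan 141·34^i mod 1117 for i = 0, 1, …:
  i=0: 141   i=1: 326   i=2: 1031   i=3: 427
  i=4: 1114   i=5: 1015   i=6: 1000   i=7: 490
  i=8: 1022   i=9: 121   i=10: 763   i=11: 251
Match at i=11, j=3: x = 11·14 + 3 = 157.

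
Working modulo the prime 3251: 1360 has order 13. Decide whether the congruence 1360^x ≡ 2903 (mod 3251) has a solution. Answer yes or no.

no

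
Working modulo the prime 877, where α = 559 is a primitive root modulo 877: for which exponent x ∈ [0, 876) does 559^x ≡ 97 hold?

656

Baby-step giant-step with m = ceil(sqrt(876)) = 30.
Baby table (559^j mod 877 for j=0..29):
  0:1  1:559  2:269  3:404  4:447  5:805  6:94  7:803
  8:730  9:265  10:799  11:248  12:66  13:60  14:214  15:354
  16:561  17:510  18:65  19:378  20:822  21:827  22:114  23:582
  24:848  25:452  26:92  27:562  28:192  29:334
Giant step factor: 559^(-30) ≡ 120 (mod 877).
Scan 97·120^i mod 877 for i = 0, 1, …:
  i=0: 97   i=1: 239   i=2: 616   i=3: 252
  i=4: 422   i=5: 651   i=6: 67   i=7: 147
  i=8: 100   i=9: 599     …   i=20: 30
  i=21: 92
Match at i=21, j=26: x = 21·30 + 26 = 656.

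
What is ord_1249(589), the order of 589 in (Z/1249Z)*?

416

The order of 589 must divide p − 1 = 1248 = 2^5 · 3 · 13.
Divisors: 1, 2, 3, 4, 6, 8, 12, 13, 16, 24, 26, 32, 39, 48, 52, 78, 96, 104, 156, 208, 312, 416, 624, 1248.
Check each in increasing order: 589^1 ≡ 589;  589^2 ≡ 948;  589^3 ≡ 69;  589^4 ≡ 673;  589^6 ≡ 1014;  589^8 ≡ 791;  589^12 ≡ 269;  589^13 ≡ 1067;  589^16 ≡ 1181;  589^24 ≡ 1168;  589^26 ≡ 650;  589^32 ≡ 877;  589^39 ≡ 355;  589^48 ≡ 316;  589^52 ≡ 338;  589^78 ≡ 1125;  589^96 ≡ 1185;  589^104 ≡ 585;  589^156 ≡ 388;  589^208 ≡ 1248;  589^312 ≡ 664;  589^416 ≡ 1.
Smallest exponent giving 1 is 416.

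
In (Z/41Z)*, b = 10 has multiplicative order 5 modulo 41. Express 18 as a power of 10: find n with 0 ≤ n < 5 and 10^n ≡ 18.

Successive powers of 10 modulo 41:
  10^0=1  10^1=10  10^2=18
So 10^2 ≡ 18 (mod 41), giving n = 2.

2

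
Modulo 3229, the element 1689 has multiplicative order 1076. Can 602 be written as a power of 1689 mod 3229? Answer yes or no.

no

602 ∈ ⟨1689⟩ iff 602^1076 ≡ 1 (mod 3229), since |⟨1689⟩| = 1076.
602^1076 mod 3229 = 914.
Since 914 ≠ 1, 602 does not lie in the subgroup.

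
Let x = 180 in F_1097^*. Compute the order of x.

The order of 180 must divide p − 1 = 1096 = 2^3 · 137.
Divisors: 1, 2, 4, 8, 137, 274, 548, 1096.
Check each in increasing order: 180^1 ≡ 180;  180^2 ≡ 587;  180^4 ≡ 111;  180^8 ≡ 254;  180^137 ≡ 611;  180^274 ≡ 341;  180^548 ≡ 1096;  180^1096 ≡ 1.
Smallest exponent giving 1 is 1096.

1096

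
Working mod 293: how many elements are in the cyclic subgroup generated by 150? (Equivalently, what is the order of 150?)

The order of 150 must divide p − 1 = 292 = 2^2 · 73.
Divisors: 1, 2, 4, 73, 146, 292.
Check each in increasing order: 150^1 ≡ 150;  150^2 ≡ 232;  150^4 ≡ 205;  150^73 ≡ 1.
Smallest exponent giving 1 is 73.

73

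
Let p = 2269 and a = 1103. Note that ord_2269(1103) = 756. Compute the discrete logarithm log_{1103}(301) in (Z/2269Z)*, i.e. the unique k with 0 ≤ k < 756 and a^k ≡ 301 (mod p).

107

Baby-step giant-step with m = ceil(sqrt(756)) = 28.
Baby table (1103^j mod 2269 for j=0..27):
  0:1  1:1103  2:425  3:1361  4:1374  5:2099  6:817  7:358
  8:68  9:127  10:1672  11:1788  12:403  13:2054  14:1100  15:1654
  16:86  17:1829  18:246  19:1327  20:176  21:1263  22:2192  23:1291
  24:1310  25:1846  26:845  27:1745
Giant step factor: 1103^(-28) ≡ 1628 (mod 2269).
Scan 301·1628^i mod 2269 for i = 0, 1, …:
  i=0: 301   i=1: 2193   i=2: 1067   i=3: 1291
Match at i=3, j=23: k = 3·28 + 23 = 107.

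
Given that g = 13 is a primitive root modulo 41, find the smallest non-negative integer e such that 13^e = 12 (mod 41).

37

Successive powers of 13 modulo 41:
  13^0=1  13^1=13  13^2=5  13^3=24  13^4=25  13^5=38
  13^6=2  13^7=26  13^8=10  13^9=7  13^10=9  13^11=35
  13^12=4  13^13=11  13^14=20  13^15=14  13^16=18  13^17=29
  13^18=8  13^19=22  13^20=40  13^21=28  13^22=36  13^23=17
  13^24=16  13^25=3  13^26=39  13^27=15  13^28=31  13^29=34
  13^30=32  13^31=6  13^32=37  13^33=30  13^34=21  13^35=27
  13^36=23  13^37=12
So 13^37 ≡ 12 (mod 41), giving e = 37.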